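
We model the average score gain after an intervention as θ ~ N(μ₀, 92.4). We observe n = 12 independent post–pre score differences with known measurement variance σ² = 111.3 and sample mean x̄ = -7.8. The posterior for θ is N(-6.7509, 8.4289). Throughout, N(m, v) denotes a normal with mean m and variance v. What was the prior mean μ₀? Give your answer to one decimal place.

μ₀ = 3.7

With known observation variance, the Normal–Normal posterior has precision τ_n = τ₀ + n/σ² and mean μ_n = (τ₀μ₀ + (n/σ²)x̄)/τ_n.
Here τ₀ = 1/92.4 = 0.010823 and τ_data = 12/111.3 = 0.107817, so τ_n = 0.118640.
Rearranging for μ₀: μ₀ = (μ_n·τ_n − τ_data·x̄)/τ₀ = (-6.7509·0.118640 − 0.107817·-7.8) / 0.010823 = 0.040046/0.010823 ≈ 3.7.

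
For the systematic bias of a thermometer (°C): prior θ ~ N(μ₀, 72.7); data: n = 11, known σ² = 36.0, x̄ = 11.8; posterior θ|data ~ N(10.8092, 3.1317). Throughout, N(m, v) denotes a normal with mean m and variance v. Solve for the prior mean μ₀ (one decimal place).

The posterior mean is a precision-weighted average: μ_n = (τ₀μ₀ + τ_data·x̄)/(τ₀+τ_data), with τ₀=1/σ₀² and τ_data=n/σ².
Here τ₀ = 1/72.7 = 0.013755 and τ_data = 11/36.0 = 0.305556, so τ_n = 0.319311.
Rearranging for μ₀: μ₀ = (μ_n·τ_n − τ_data·x̄)/τ₀ = (10.8092·0.319311 − 0.305556·11.8) / 0.013755 = -0.154064/0.013755 ≈ -11.2.

μ₀ = -11.2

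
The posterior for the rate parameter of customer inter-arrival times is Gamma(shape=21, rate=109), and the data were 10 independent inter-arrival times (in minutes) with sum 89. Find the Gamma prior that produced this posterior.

For an exponential likelihood with a Gamma(α, β) prior on the rate, n observations with total T give posterior Gamma(α+n, β+T).
So α = 21 − 10 = 11 and β = 109 − 89 = 20.

Gamma(shape=11, rate=20)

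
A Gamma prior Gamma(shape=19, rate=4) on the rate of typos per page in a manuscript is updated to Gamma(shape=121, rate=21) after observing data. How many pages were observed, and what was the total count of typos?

Gamma–Poisson conjugacy: posterior shape = α + Σxᵢ, posterior rate = β + n.
Matching: Σxᵢ = 121 − 19 = 102 and n = 21 − 4 = 17.

n = 17 pages with total 102 typos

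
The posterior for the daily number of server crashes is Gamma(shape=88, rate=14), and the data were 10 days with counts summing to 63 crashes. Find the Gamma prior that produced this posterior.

A Gamma(α, β) prior (rate parametrization) on a Poisson rate with n observations summing to S gives posterior Gamma(α+S, β+n).
So α = 88 − 63 = 25 and β = 14 − 10 = 4.

Gamma(shape=25, rate=4)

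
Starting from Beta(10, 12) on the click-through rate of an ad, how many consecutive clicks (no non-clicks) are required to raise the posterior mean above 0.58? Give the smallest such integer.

After k clicks and 0 non-clicks the posterior is Beta(10+k, 12), with mean (10+k)/(10+12+k).
Set (10+k)/(22+k) > 0.58 and solve: k > (0.58·22 − 10)/(1 − 0.58) = 6.571.
The smallest integer exceeding 6.571 is 7, and checking k=7: (17)/(29) = 0.5862 > 0.58.

k = 7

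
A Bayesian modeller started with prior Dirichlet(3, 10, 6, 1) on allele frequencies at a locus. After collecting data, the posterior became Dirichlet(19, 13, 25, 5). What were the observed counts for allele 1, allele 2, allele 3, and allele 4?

counts (16, 3, 19, 4)

For a Dirichlet(α) prior with multinomial counts c, the posterior is Dirichlet(α + c) componentwise.
Counts are posterior − prior componentwise: 19−3=16, 13−10=3, 25−6=19, 5−1=4.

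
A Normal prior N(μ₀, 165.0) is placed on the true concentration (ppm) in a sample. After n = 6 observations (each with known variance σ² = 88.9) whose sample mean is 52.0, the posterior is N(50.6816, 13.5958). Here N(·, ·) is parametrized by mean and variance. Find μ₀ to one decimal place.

The posterior mean is a precision-weighted average: μ_n = (τ₀μ₀ + τ_data·x̄)/(τ₀+τ_data), with τ₀=1/σ₀² and τ_data=n/σ².
Here τ₀ = 1/165.0 = 0.006061 and τ_data = 6/88.9 = 0.067492, so τ_n = 0.073553.
Rearranging for μ₀: μ₀ = (μ_n·τ_n − τ_data·x̄)/τ₀ = (50.6816·0.073553 − 0.067492·52.0) / 0.006061 = 0.218200/0.006061 ≈ 36.0.

μ₀ = 36.0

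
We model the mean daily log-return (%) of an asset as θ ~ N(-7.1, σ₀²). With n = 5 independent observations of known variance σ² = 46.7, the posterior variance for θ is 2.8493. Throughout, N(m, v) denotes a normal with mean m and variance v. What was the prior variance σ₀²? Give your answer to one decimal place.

For the Normal–Normal model with known σ², precisions add: τ_n = τ₀ + n/σ².
So 1/σ₀² = 1/2.8493 − 5/46.7 = 0.350963 − 0.107066 = 0.243897.
Hence σ₀² = 1/0.243897 ≈ 4.1.

σ₀² = 4.1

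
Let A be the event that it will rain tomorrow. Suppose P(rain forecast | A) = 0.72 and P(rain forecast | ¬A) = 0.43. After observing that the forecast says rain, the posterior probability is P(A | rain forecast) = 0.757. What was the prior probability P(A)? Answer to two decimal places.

P(A) = 0.65

In odds form, posterior odds = prior odds × likelihood ratio, so prior odds = posterior odds ÷ LR.
Posterior odds = 0.757/(1−0.757) = 3.1152. LR = 0.72/0.43 = 1.6744.
Prior odds = 3.1152/1.6744 = 1.8605, so P(A) = 1.8605/(1+1.8605) ≈ 0.65.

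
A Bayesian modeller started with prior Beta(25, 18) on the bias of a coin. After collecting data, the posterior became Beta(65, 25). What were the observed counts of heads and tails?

40 heads and 7 tails

Under Beta–binomial conjugacy the posterior parameters are (α+s, β+f).
Match parameters: s=65−25=40, f=25−18=7.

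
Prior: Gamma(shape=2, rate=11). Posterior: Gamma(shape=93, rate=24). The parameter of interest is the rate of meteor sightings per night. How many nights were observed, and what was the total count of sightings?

n = 13 nights with total 91 sightings

A Gamma(α, β) prior (rate parametrization) on a Poisson rate with n observations summing to S gives posterior Gamma(α+S, β+n).
Matching: Σxᵢ = 93 − 2 = 91 and n = 24 − 11 = 13.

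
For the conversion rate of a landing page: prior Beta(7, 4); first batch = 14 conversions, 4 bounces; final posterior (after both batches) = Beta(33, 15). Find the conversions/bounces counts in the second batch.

12 conversions and 7 bounces

Sequential conjugate updates are equivalent to a single update on the pooled data, so total successes = posterior α − prior α and total failures = posterior β − prior β.
Total across both batches: 33−7=26 conversions, 15−4=11 bounces.
Subtract the first batch: 26−14=12 conversions and 11−4=7 bounces.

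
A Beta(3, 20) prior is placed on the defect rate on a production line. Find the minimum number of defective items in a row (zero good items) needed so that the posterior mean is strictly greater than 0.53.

After k defective items and 0 good items the posterior is Beta(3+k, 20), with mean (3+k)/(3+20+k).
Set (3+k)/(23+k) > 0.53 and solve: k > (0.53·23 − 3)/(1 − 0.53) = 19.553.
The smallest integer exceeding 19.553 is 20, and checking k=20: (23)/(43) = 0.5349 > 0.53.

k = 20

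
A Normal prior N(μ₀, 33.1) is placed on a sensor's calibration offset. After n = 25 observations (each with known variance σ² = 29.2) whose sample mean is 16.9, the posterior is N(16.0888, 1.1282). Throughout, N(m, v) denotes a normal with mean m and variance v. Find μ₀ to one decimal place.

μ₀ = -6.9

The posterior mean is a precision-weighted average: μ_n = (τ₀μ₀ + τ_data·x̄)/(τ₀+τ_data), with τ₀=1/σ₀² and τ_data=n/σ².
Here τ₀ = 1/33.1 = 0.030211 and τ_data = 25/29.2 = 0.856164, so τ_n = 0.886375.
Rearranging for μ₀: μ₀ = (μ_n·τ_n − τ_data·x̄)/τ₀ = (16.0888·0.886375 − 0.856164·16.9) / 0.030211 = -0.208462/0.030211 ≈ -6.9.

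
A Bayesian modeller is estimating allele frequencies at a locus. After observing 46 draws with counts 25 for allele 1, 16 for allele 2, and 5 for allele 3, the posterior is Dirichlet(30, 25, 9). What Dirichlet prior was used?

Dirichlet(5, 9, 4)

For a Dirichlet(α) prior with multinomial counts c, the posterior is Dirichlet(α + c) componentwise.
Subtract each count from the matching posterior parameter: 30−25=5, 25−16=9, 9−5=4.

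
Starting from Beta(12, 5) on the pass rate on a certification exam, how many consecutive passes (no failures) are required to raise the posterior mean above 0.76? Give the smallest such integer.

After k passes and 0 failures the posterior is Beta(12+k, 5), with mean (12+k)/(12+5+k).
Set (12+k)/(17+k) > 0.76 and solve: k > (0.76·17 − 12)/(1 − 0.76) = 3.833.
The smallest integer exceeding 3.833 is 4.

k = 4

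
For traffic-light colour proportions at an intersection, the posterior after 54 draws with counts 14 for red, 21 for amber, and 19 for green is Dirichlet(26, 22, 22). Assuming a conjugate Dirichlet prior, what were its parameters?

For a Dirichlet(α) prior with multinomial counts c, the posterior is Dirichlet(α + c) componentwise.
Subtract each count from the matching posterior parameter: 26−14=12, 22−21=1, 22−19=3.

Dirichlet(12, 1, 3)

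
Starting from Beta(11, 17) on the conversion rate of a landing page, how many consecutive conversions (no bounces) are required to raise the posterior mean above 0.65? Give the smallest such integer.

k = 21

After k conversions and 0 bounces the posterior is Beta(11+k, 17), with mean (11+k)/(11+17+k).
Set (11+k)/(28+k) > 0.65 and solve: k > (0.65·28 − 11)/(1 − 0.65) = 20.571.
The smallest integer exceeding 20.571 is 21, and checking k=21: (32)/(49) = 0.6531 > 0.65.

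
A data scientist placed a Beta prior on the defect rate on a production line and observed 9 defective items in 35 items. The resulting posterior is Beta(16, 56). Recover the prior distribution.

Beta(7, 30)

A Beta(α, β) prior with s successes and f failures in binomial data gives a Beta(α+s, β+f) posterior.
So α = 16 − 9 = 7 and β = 56 − 26 = 30.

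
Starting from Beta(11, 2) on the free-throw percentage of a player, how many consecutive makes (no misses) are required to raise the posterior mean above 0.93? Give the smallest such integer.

After k makes and 0 misses the posterior is Beta(11+k, 2), with mean (11+k)/(11+2+k).
Set (11+k)/(13+k) > 0.93 and solve: k > (0.93·13 − 11)/(1 − 0.93) = 15.571.
The smallest integer exceeding 15.571 is 16.

k = 16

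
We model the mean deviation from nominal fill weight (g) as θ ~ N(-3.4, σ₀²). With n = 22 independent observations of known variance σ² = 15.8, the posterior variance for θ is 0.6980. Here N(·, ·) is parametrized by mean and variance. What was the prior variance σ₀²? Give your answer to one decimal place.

σ₀² = 24.8

Posterior precision equals prior precision plus data precision: 1/σ_n² = 1/σ₀² + n/σ².
So 1/σ₀² = 1/0.6980 − 22/15.8 = 1.432665 − 1.392405 = 0.040260.
Hence σ₀² = 1/0.040260 ≈ 24.8.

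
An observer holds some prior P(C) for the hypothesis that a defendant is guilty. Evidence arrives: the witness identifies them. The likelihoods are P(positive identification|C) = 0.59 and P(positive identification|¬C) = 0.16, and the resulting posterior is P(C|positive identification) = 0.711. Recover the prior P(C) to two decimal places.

P(C) = 0.40

Bayes' rule in odds form gives O(C|E) = O(C)·[P(E|C)/P(E|¬C)], hence O(C) = O(C|E)/LR.
Posterior odds = 0.711/(1−0.711) = 2.4602. LR = 0.59/0.16 = 3.6875.
Prior odds = 2.4602/3.6875 = 0.6672, so P(C) = 0.6672/(1+0.6672) ≈ 0.40.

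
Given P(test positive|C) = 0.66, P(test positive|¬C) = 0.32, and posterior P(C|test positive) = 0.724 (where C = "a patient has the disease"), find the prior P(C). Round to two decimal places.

P(C) = 0.56

In odds form, posterior odds = prior odds × likelihood ratio, so prior odds = posterior odds ÷ LR.
Posterior odds = 0.724/(1−0.724) = 2.6232. LR = 0.66/0.32 = 2.0625.
Prior odds = 2.6232/2.0625 = 1.2719, so P(C) = 1.2719/(1+1.2719) ≈ 0.56.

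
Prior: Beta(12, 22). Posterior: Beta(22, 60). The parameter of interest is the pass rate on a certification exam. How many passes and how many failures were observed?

10 passes and 38 failures

Beta is conjugate to the binomial likelihood: posterior = Beta(α+s, β+f).
So s = 22 − 12 = 10 and f = 60 − 22 = 38.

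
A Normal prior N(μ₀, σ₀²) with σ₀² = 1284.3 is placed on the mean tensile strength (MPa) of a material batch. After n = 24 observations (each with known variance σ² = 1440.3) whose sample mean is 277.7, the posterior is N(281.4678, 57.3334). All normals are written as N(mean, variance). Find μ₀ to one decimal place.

μ₀ = 362.1

The posterior mean is a precision-weighted average: μ_n = (τ₀μ₀ + τ_data·x̄)/(τ₀+τ_data), with τ₀=1/σ₀² and τ_data=n/σ².
Here τ₀ = 1/1284.3 = 0.000779 and τ_data = 24/1440.3 = 0.016663, so τ_n = 0.017442.
Rearranging for μ₀: μ₀ = (μ_n·τ_n − τ_data·x̄)/τ₀ = (281.4678·0.017442 − 0.016663·277.7) / 0.000779 = 0.282046/0.000779 ≈ 362.1.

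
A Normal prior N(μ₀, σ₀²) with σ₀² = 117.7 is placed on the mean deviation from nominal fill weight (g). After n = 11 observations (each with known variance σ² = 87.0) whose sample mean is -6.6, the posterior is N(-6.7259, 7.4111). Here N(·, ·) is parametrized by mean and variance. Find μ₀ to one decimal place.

The posterior mean is a precision-weighted average: μ_n = (τ₀μ₀ + τ_data·x̄)/(τ₀+τ_data), with τ₀=1/σ₀² and τ_data=n/σ².
Here τ₀ = 1/117.7 = 0.008496 and τ_data = 11/87.0 = 0.126437, so τ_n = 0.134933.
Rearranging for μ₀: μ₀ = (μ_n·τ_n − τ_data·x̄)/τ₀ = (-6.7259·0.134933 − 0.126437·-6.6) / 0.008496 = -0.073062/0.008496 ≈ -8.6.

μ₀ = -8.6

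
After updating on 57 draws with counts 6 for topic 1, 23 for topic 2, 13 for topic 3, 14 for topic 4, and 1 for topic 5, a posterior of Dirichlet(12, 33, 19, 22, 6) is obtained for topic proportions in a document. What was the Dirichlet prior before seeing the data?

For a Dirichlet(α) prior with multinomial counts c, the posterior is Dirichlet(α + c) componentwise.
Subtract each count from the matching posterior parameter: 12−6=6, 33−23=10, 19−13=6, 22−14=8, 6−1=5.

Dirichlet(6, 10, 6, 8, 5)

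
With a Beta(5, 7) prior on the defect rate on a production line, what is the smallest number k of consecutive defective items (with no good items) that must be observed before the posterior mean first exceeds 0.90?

After k defective items and 0 good items the posterior is Beta(5+k, 7), with mean (5+k)/(5+7+k).
Set (5+k)/(12+k) > 0.90 and solve: k > (0.90·12 − 5)/(1 − 0.90) = 58.000.
The smallest integer exceeding 58.000 is 59, and checking k=59: (64)/(71) = 0.9014 > 0.90.

k = 59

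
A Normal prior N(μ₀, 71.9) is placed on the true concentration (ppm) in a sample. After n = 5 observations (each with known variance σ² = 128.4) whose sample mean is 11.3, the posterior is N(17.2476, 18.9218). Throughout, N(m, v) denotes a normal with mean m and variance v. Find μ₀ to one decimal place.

The posterior mean is a precision-weighted average: μ_n = (τ₀μ₀ + τ_data·x̄)/(τ₀+τ_data), with τ₀=1/σ₀² and τ_data=n/σ².
Here τ₀ = 1/71.9 = 0.013908 and τ_data = 5/128.4 = 0.038941, so τ_n = 0.052849.
Rearranging for μ₀: μ₀ = (μ_n·τ_n − τ_data·x̄)/τ₀ = (17.2476·0.052849 − 0.038941·11.3) / 0.013908 = 0.471485/0.013908 ≈ 33.9.

μ₀ = 33.9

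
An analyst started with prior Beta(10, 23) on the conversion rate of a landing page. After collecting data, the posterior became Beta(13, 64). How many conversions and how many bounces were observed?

3 conversions and 41 bounces

Beta is conjugate to the binomial likelihood: posterior = Beta(α+s, β+f).
Match parameters: s=13−10=3, f=64−23=41.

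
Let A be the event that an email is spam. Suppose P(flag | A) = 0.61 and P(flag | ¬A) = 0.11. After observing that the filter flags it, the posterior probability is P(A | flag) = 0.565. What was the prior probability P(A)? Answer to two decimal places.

P(A) = 0.19

Bayes' rule in odds form gives O(A|E) = O(A)·[P(E|A)/P(E|¬A)], hence O(A) = O(A|E)/LR.
Posterior odds = 0.565/(1−0.565) = 1.2989. LR = 0.61/0.11 = 5.5455.
Prior odds = 1.2989/5.5455 = 0.2342, so P(A) = 0.2342/(1+0.2342) ≈ 0.19.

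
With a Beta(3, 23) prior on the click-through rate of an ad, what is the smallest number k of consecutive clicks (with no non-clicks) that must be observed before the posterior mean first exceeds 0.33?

After k clicks and 0 non-clicks the posterior is Beta(3+k, 23), with mean (3+k)/(3+23+k).
Set (3+k)/(26+k) > 0.33 and solve: k > (0.33·26 − 3)/(1 − 0.33) = 8.328.
The smallest integer exceeding 8.328 is 9, and checking k=9: (12)/(35) = 0.3429 > 0.33.

k = 9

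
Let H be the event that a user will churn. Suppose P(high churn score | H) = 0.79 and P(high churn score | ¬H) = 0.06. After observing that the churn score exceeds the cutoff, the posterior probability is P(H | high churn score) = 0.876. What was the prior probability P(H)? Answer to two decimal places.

In odds form, posterior odds = prior odds × likelihood ratio, so prior odds = posterior odds ÷ LR.
Posterior odds = 0.876/(1−0.876) = 7.0645. LR = 0.79/0.06 = 13.1667.
Prior odds = 7.0645/13.1667 = 0.5365, so P(H) = 0.5365/(1+0.5365) ≈ 0.35.

P(H) = 0.35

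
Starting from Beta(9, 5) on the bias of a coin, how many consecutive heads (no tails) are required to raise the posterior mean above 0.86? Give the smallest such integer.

After k heads and 0 tails the posterior is Beta(9+k, 5), with mean (9+k)/(9+5+k).
Set (9+k)/(14+k) > 0.86 and solve: k > (0.86·14 − 9)/(1 − 0.86) = 21.714.
The smallest integer exceeding 21.714 is 22, and checking k=22: (31)/(36) = 0.8611 > 0.86.

k = 22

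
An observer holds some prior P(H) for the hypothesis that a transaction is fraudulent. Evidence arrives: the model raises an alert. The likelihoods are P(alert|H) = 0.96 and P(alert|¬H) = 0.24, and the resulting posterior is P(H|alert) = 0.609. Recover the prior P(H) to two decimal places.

P(H) = 0.28

In odds form, posterior odds = prior odds × likelihood ratio, so prior odds = posterior odds ÷ LR.
Posterior odds = 0.609/(1−0.609) = 1.5575. LR = 0.96/0.24 = 4.0000.
Prior odds = 1.5575/4.0000 = 0.3894, so P(H) = 0.3894/(1+0.3894) ≈ 0.28.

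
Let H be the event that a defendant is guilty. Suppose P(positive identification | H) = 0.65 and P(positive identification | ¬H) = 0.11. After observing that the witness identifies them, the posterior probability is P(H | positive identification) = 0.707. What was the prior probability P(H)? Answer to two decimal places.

P(H) = 0.29

Bayes' rule in odds form gives O(H|E) = O(H)·[P(E|H)/P(E|¬H)], hence O(H) = O(H|E)/LR.
Posterior odds = 0.707/(1−0.707) = 2.4130. LR = 0.65/0.11 = 5.9091.
Prior odds = 2.4130/5.9091 = 0.4084, so P(H) = 0.4084/(1+0.4084) ≈ 0.29.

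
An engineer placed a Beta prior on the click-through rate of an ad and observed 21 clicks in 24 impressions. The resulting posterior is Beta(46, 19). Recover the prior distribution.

A Beta(α, β) prior with s successes and f failures in binomial data gives a Beta(α+s, β+f) posterior.
Subtract the data counts: 46−21=25, 19−3=16.

Beta(25, 16)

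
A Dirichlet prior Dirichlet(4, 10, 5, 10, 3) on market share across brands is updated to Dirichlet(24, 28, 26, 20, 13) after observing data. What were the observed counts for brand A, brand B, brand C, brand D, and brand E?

For a Dirichlet(α) prior with multinomial counts c, the posterior is Dirichlet(α + c) componentwise.
Counts are posterior − prior componentwise: 24−4=20, 28−10=18, 26−5=21, 20−10=10, 13−3=10.

counts (20, 18, 21, 10, 10)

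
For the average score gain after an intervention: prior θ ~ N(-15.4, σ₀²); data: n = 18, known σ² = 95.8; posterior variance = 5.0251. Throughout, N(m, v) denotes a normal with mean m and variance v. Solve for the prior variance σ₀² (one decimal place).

σ₀² = 90.0

Posterior precision equals prior precision plus data precision: 1/σ_n² = 1/σ₀² + n/σ².
So 1/σ₀² = 1/5.0251 − 18/95.8 = 0.199001 − 0.187891 = 0.011110.
Hence σ₀² = 1/0.011110 ≈ 90.0.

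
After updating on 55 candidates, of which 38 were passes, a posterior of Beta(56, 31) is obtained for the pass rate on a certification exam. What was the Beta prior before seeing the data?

Beta(18, 14)

Beta is conjugate to the binomial likelihood: posterior = Beta(α+s, β+f).
So α = 56 − 38 = 18 and β = 31 − 17 = 14.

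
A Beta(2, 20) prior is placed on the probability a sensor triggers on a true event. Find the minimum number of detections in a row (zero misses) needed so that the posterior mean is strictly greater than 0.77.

After k detections and 0 misses the posterior is Beta(2+k, 20), with mean (2+k)/(2+20+k).
Set (2+k)/(22+k) > 0.77 and solve: k > (0.77·22 − 2)/(1 − 0.77) = 64.957.
The smallest integer exceeding 64.957 is 65, and checking k=65: (67)/(87) = 0.7701 > 0.77.

k = 65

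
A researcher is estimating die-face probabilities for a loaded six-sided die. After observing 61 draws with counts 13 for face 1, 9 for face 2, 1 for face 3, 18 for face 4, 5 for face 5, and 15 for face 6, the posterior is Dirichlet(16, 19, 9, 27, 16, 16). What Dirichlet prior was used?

For a Dirichlet(α) prior with multinomial counts c, the posterior is Dirichlet(α + c) componentwise.
Subtract each count from the matching posterior parameter: 16−13=3, 19−9=10, 9−1=8, 27−18=9, 16−5=11, 16−15=1.

Dirichlet(3, 10, 8, 9, 11, 1)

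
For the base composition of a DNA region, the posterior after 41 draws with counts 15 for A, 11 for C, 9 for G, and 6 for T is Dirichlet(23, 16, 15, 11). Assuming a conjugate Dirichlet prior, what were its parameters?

Dirichlet(8, 5, 6, 5)

For a Dirichlet(α) prior with multinomial counts c, the posterior is Dirichlet(α + c) componentwise.
Subtract each count from the matching posterior parameter: 23−15=8, 16−11=5, 15−9=6, 11−6=5.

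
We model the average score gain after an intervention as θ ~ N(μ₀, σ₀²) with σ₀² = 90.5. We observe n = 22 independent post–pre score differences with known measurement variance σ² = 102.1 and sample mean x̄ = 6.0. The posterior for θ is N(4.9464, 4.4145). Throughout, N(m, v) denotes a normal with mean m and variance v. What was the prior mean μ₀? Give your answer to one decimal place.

With known observation variance, the Normal–Normal posterior has precision τ_n = τ₀ + n/σ² and mean μ_n = (τ₀μ₀ + (n/σ²)x̄)/τ_n.
Here τ₀ = 1/90.5 = 0.011050 and τ_data = 22/102.1 = 0.215475, so τ_n = 0.226525.
Rearranging for μ₀: μ₀ = (μ_n·τ_n − τ_data·x̄)/τ₀ = (4.9464·0.226525 − 0.215475·6.0) / 0.011050 = -0.172367/0.011050 ≈ -15.6.

μ₀ = -15.6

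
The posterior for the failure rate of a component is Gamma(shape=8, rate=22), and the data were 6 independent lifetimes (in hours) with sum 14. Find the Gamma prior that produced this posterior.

Gamma(shape=2, rate=8)

For an exponential likelihood with a Gamma(α, β) prior on the rate, n observations with total T give posterior Gamma(α+n, β+T).
So α = 8 − 6 = 2 and β = 22 − 14 = 8.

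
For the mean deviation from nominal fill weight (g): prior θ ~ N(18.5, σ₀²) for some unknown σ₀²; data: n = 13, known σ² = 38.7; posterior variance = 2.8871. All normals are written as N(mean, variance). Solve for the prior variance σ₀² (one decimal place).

Posterior precision equals prior precision plus data precision: 1/σ_n² = 1/σ₀² + n/σ².
So 1/σ₀² = 1/2.8871 − 13/38.7 = 0.346368 − 0.335917 = 0.010451.
Hence σ₀² = 1/0.010451 ≈ 95.7.

σ₀² = 95.7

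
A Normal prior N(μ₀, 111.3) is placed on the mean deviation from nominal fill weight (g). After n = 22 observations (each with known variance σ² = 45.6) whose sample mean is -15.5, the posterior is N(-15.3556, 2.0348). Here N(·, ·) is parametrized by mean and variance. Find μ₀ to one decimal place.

μ₀ = -7.6

With known observation variance, the Normal–Normal posterior has precision τ_n = τ₀ + n/σ² and mean μ_n = (τ₀μ₀ + (n/σ²)x̄)/τ_n.
Here τ₀ = 1/111.3 = 0.008985 and τ_data = 22/45.6 = 0.482456, so τ_n = 0.491441.
Rearranging for μ₀: μ₀ = (μ_n·τ_n − τ_data·x̄)/τ₀ = (-15.3556·0.491441 − 0.482456·-15.5) / 0.008985 = -0.068303/0.008985 ≈ -7.6.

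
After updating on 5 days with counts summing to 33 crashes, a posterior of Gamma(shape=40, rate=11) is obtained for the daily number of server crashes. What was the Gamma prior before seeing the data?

Gamma–Poisson conjugacy: posterior shape = α + Σxᵢ, posterior rate = β + n.
So α = 40 − 33 = 7 and β = 11 − 5 = 6.

Gamma(shape=7, rate=6)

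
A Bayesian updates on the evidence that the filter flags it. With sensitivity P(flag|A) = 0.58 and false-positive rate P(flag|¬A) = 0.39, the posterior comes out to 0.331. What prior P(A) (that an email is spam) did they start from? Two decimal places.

In odds form, posterior odds = prior odds × likelihood ratio, so prior odds = posterior odds ÷ LR.
Posterior odds = 0.331/(1−0.331) = 0.4948. LR = 0.58/0.39 = 1.4872.
Prior odds = 0.4948/1.4872 = 0.3327, so P(A) = 0.3327/(1+0.3327) ≈ 0.25.

P(A) = 0.25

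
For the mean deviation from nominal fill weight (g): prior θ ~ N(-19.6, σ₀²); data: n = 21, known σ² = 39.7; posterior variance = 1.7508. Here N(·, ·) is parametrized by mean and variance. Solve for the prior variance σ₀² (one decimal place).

Posterior precision equals prior precision plus data precision: 1/σ_n² = 1/σ₀² + n/σ².
So 1/σ₀² = 1/1.7508 − 21/39.7 = 0.571167 − 0.528967 = 0.042200.
Hence σ₀² = 1/0.042200 ≈ 23.7.

σ₀² = 23.7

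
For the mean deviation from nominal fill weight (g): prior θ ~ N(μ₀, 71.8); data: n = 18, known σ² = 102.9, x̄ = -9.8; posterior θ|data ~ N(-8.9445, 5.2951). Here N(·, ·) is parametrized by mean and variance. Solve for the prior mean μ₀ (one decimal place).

With known observation variance, the Normal–Normal posterior has precision τ_n = τ₀ + n/σ² and mean μ_n = (τ₀μ₀ + (n/σ²)x̄)/τ_n.
Here τ₀ = 1/71.8 = 0.013928 and τ_data = 18/102.9 = 0.174927, so τ_n = 0.188855.
Rearranging for μ₀: μ₀ = (μ_n·τ_n − τ_data·x̄)/τ₀ = (-8.9445·0.188855 − 0.174927·-9.8) / 0.013928 = 0.025071/0.013928 ≈ 1.8.

μ₀ = 1.8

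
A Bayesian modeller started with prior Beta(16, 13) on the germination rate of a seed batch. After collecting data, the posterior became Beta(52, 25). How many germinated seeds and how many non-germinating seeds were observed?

36 germinated seeds and 12 non-germinating seeds

Under Beta–binomial conjugacy the posterior parameters are (α+s, β+f).
Match parameters: s=52−16=36, f=25−13=12.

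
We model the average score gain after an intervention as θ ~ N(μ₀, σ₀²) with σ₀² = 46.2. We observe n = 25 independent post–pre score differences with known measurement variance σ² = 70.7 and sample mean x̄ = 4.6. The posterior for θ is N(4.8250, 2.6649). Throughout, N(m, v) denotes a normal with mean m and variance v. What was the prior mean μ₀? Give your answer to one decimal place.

The posterior mean is a precision-weighted average: μ_n = (τ₀μ₀ + τ_data·x̄)/(τ₀+τ_data), with τ₀=1/σ₀² and τ_data=n/σ².
Here τ₀ = 1/46.2 = 0.021645 and τ_data = 25/70.7 = 0.353607, so τ_n = 0.375252.
Rearranging for μ₀: μ₀ = (μ_n·τ_n − τ_data·x̄)/τ₀ = (4.8250·0.375252 − 0.353607·4.6) / 0.021645 = 0.183999/0.021645 ≈ 8.5.

μ₀ = 8.5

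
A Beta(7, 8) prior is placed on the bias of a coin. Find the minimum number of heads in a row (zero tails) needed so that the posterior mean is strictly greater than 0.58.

k = 5

After k heads and 0 tails the posterior is Beta(7+k, 8), with mean (7+k)/(7+8+k).
Set (7+k)/(15+k) > 0.58 and solve: k > (0.58·15 − 7)/(1 − 0.58) = 4.048.
The smallest integer exceeding 4.048 is 5.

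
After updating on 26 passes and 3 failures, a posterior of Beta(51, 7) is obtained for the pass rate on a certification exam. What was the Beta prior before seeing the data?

Beta is conjugate to the binomial likelihood: posterior = Beta(α+s, β+f).
So α = 51 − 26 = 25 and β = 7 − 3 = 4.

Beta(25, 4)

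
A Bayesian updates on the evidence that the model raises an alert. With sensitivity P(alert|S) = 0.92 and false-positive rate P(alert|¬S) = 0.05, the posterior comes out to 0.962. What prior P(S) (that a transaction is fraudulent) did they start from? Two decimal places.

P(S) = 0.58

Bayes' rule in odds form gives O(S|E) = O(S)·[P(E|S)/P(E|¬S)], hence O(S) = O(S|E)/LR.
Posterior odds = 0.962/(1−0.962) = 25.3158. LR = 0.92/0.05 = 18.4000.
Prior odds = 25.3158/18.4000 = 1.3759, so P(S) = 1.3759/(1+1.3759) ≈ 0.58.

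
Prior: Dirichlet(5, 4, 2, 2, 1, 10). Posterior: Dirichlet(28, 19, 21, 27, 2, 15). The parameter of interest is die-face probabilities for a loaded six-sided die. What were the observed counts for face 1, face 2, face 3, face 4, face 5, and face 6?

For a Dirichlet(α) prior with multinomial counts c, the posterior is Dirichlet(α + c) componentwise.
Counts are posterior − prior componentwise: 28−5=23, 19−4=15, 21−2=19, 27−2=25, 2−1=1, 15−10=5.

counts (23, 15, 19, 25, 1, 5)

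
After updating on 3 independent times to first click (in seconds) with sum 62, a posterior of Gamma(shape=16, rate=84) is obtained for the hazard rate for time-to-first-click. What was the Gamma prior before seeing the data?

Gamma(shape=13, rate=22)

Gamma–exponential conjugacy: posterior shape = α + n, posterior rate = β + Σtᵢ.
So α = 16 − 3 = 13 and β = 84 − 62 = 22.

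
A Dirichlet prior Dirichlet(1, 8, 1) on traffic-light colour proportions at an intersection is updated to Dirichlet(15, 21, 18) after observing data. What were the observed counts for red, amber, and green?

For a Dirichlet(α) prior with multinomial counts c, the posterior is Dirichlet(α + c) componentwise.
Counts are posterior − prior componentwise: 15−1=14, 21−8=13, 18−1=17.

counts (14, 13, 17)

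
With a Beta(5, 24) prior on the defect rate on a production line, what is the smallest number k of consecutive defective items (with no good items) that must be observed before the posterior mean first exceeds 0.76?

After k defective items and 0 good items the posterior is Beta(5+k, 24), with mean (5+k)/(5+24+k).
Set (5+k)/(29+k) > 0.76 and solve: k > (0.76·29 − 5)/(1 − 0.76) = 71.000.
The smallest integer exceeding 71.000 is 72.

k = 72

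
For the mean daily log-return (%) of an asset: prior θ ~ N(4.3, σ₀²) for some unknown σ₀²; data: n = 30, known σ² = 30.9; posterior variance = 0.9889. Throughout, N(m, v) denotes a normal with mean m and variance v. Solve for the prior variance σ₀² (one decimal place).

Posterior precision equals prior precision plus data precision: 1/σ_n² = 1/σ₀² + n/σ².
So 1/σ₀² = 1/0.9889 − 30/30.9 = 1.011225 − 0.970874 = 0.040351.
Hence σ₀² = 1/0.040351 ≈ 24.8.

σ₀² = 24.8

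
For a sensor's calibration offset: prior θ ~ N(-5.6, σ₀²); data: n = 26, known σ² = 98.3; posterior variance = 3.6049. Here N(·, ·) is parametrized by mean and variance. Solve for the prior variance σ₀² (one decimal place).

σ₀² = 77.5

For the Normal–Normal model with known σ², precisions add: τ_n = τ₀ + n/σ².
So 1/σ₀² = 1/3.6049 − 26/98.3 = 0.277400 − 0.264496 = 0.012904.
Hence σ₀² = 1/0.012904 ≈ 77.5.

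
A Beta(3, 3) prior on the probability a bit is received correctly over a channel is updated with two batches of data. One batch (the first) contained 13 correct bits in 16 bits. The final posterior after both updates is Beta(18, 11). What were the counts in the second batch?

Sequential conjugate updates are equivalent to a single update on the pooled data, so total successes = posterior α − prior α and total failures = posterior β − prior β.
Total across both batches: 18−3=15 correct bits, 11−3=8 errors.
Subtract the first batch: 15−13=2 correct bits and 8−3=5 errors.

2 correct bits and 5 errors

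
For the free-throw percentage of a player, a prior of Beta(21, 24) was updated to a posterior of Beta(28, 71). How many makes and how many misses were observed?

A Beta(a, b) prior with s successes and f failures in binomial data gives a Beta(a+s, b+f) posterior.
So s = 28 − 21 = 7 and f = 71 − 24 = 47.

7 makes and 47 misses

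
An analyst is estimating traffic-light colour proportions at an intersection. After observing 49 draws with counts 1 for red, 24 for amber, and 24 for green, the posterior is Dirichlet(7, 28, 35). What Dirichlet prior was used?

For a Dirichlet(α) prior with multinomial counts c, the posterior is Dirichlet(α + c) componentwise.
Subtract each count from the matching posterior parameter: 7−1=6, 28−24=4, 35−24=11.

Dirichlet(6, 4, 11)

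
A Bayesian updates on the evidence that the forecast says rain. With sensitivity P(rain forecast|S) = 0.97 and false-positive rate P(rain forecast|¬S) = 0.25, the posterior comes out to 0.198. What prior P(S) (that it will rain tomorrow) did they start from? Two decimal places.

P(S) = 0.06

Bayes' rule in odds form gives O(S|E) = O(S)·[P(E|S)/P(E|¬S)], hence O(S) = O(S|E)/LR.
Posterior odds = 0.198/(1−0.198) = 0.2469. LR = 0.97/0.25 = 3.8800.
Prior odds = 0.2469/3.8800 = 0.0636, so P(S) = 0.0636/(1+0.0636) ≈ 0.06.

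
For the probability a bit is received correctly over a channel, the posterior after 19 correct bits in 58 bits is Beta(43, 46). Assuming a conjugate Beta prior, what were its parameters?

Beta is conjugate to the binomial likelihood: posterior = Beta(a+s, b+f).
Subtract the data counts: 43−19=24, 46−39=7.

Beta(24, 7)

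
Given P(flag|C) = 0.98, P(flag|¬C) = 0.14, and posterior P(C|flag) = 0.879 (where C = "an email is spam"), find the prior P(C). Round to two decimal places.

P(C) = 0.51

In odds form, posterior odds = prior odds × likelihood ratio, so prior odds = posterior odds ÷ LR.
Posterior odds = 0.879/(1−0.879) = 7.2645. LR = 0.98/0.14 = 7.0000.
Prior odds = 7.2645/7.0000 = 1.0378, so P(C) = 1.0378/(1+1.0378) ≈ 0.51.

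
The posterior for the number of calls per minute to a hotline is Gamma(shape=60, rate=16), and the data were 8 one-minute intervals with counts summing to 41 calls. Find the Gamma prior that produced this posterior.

Gamma(shape=19, rate=8)

A Gamma(α, β) prior (rate parametrization) on a Poisson rate with n observations summing to S gives posterior Gamma(α+S, β+n).
So α = 60 − 41 = 19 and β = 16 − 8 = 8.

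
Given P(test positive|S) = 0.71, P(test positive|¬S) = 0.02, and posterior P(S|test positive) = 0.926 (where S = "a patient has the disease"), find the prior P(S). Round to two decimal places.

Bayes' rule in odds form gives O(S|E) = O(S)·[P(E|S)/P(E|¬S)], hence O(S) = O(S|E)/LR.
Posterior odds = 0.926/(1−0.926) = 12.5135. LR = 0.71/0.02 = 35.5000.
Prior odds = 12.5135/35.5000 = 0.3525, so P(S) = 0.3525/(1+0.3525) ≈ 0.26.

P(S) = 0.26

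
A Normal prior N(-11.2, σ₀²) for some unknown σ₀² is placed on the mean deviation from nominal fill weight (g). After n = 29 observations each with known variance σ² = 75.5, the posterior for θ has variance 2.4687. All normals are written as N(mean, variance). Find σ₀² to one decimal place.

σ₀² = 47.7

For the Normal–Normal model with known σ², precisions add: τ_n = τ₀ + n/σ².
So 1/σ₀² = 1/2.4687 − 29/75.5 = 0.405071 − 0.384106 = 0.020965.
Hence σ₀² = 1/0.020965 ≈ 47.7.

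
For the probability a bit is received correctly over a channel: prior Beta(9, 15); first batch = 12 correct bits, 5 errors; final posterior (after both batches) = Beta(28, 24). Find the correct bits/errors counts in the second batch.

7 correct bits and 4 errors

Sequential conjugate updates are equivalent to a single update on the pooled data, so total successes = posterior α − prior α and total failures = posterior β − prior β.
Total across both batches: 28−9=19 correct bits, 24−15=9 errors.
Subtract the first batch: 19−12=7 correct bits and 9−5=4 errors.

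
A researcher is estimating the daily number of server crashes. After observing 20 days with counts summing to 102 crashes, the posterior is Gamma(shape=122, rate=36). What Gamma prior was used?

Gamma(shape=20, rate=16)

Gamma–Poisson conjugacy: posterior shape = α + Σxᵢ, posterior rate = β + n.
So α = 122 − 102 = 20 and β = 36 − 20 = 16.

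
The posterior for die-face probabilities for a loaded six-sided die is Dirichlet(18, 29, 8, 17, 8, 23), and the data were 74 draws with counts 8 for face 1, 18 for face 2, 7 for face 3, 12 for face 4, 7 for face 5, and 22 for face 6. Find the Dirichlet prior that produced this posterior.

For a Dirichlet(α) prior with multinomial counts c, the posterior is Dirichlet(α + c) componentwise.
Subtract each count from the matching posterior parameter: 18−8=10, 29−18=11, 8−7=1, 17−12=5, 8−7=1, 23−22=1.

Dirichlet(10, 11, 1, 5, 1, 1)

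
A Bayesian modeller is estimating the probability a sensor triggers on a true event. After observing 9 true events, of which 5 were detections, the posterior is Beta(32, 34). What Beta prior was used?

A Beta(a, b) prior with s successes and f failures in binomial data gives a Beta(a+s, b+f) posterior.
So a = 32 − 5 = 27 and b = 34 − 4 = 30.

Beta(27, 30)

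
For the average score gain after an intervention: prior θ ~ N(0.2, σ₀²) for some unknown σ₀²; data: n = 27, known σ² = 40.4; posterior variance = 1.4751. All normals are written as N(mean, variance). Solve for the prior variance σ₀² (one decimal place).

σ₀² = 104.1

Posterior precision equals prior precision plus data precision: 1/σ_n² = 1/σ₀² + n/σ².
So 1/σ₀² = 1/1.4751 − 27/40.4 = 0.677920 − 0.668317 = 0.009603.
Hence σ₀² = 1/0.009603 ≈ 104.1.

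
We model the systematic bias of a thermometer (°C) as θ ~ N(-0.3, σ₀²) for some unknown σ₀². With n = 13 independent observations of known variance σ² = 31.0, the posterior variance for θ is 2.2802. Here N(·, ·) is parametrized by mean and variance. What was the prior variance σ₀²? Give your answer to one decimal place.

For the Normal–Normal model with known σ², precisions add: τ_n = τ₀ + n/σ².
So 1/σ₀² = 1/2.2802 − 13/31.0 = 0.438558 − 0.419355 = 0.019203.
Hence σ₀² = 1/0.019203 ≈ 52.1.

σ₀² = 52.1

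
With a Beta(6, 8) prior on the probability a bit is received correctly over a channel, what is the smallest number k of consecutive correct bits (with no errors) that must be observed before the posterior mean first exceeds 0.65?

k = 9

After k correct bits and 0 errors the posterior is Beta(6+k, 8), with mean (6+k)/(6+8+k).
Set (6+k)/(14+k) > 0.65 and solve: k > (0.65·14 − 6)/(1 − 0.65) = 8.857.
The smallest integer exceeding 8.857 is 9, and checking k=9: (15)/(23) = 0.6522 > 0.65.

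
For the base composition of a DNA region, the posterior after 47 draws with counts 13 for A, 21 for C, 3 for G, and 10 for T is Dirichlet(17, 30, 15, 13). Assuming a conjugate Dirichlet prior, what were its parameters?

For a Dirichlet(α) prior with multinomial counts c, the posterior is Dirichlet(α + c) componentwise.
Subtract each count from the matching posterior parameter: 17−13=4, 30−21=9, 15−3=12, 13−10=3.

Dirichlet(4, 9, 12, 3)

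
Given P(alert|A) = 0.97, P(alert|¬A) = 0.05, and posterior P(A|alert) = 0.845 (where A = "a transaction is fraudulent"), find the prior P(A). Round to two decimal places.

In odds form, posterior odds = prior odds × likelihood ratio, so prior odds = posterior odds ÷ LR.
Posterior odds = 0.845/(1−0.845) = 5.4516. LR = 0.97/0.05 = 19.4000.
Prior odds = 5.4516/19.4000 = 0.2810, so P(A) = 0.2810/(1+0.2810) ≈ 0.22.

P(A) = 0.22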